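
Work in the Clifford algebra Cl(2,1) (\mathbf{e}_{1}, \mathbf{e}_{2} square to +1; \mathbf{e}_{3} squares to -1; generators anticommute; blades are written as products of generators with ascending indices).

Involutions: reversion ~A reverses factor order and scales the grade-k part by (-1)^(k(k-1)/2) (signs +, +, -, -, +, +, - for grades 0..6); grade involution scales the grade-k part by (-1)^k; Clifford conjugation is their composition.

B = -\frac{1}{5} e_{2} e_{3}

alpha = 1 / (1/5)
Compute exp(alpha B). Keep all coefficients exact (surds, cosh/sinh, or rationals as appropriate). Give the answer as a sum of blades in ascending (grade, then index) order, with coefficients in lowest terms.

B^2 = (-\frac{1}{5})^2*(e_{2} e_{3})^2 = \frac{1}{25}*(+1) = \frac{1}{25} (a basis 2-blade squares to minus the product of its generators' squares).
B^2 = \frac{1}{25} — the series telescopes hyperbolically here: l = \frac{1}{5}, alpha*l = 1, so exp(alpha B) = cosh(1) + (sinh(1)/(\frac{1}{5}))*B = \cosh{\left(1 \right)} + (5 \sinh{\left(1 \right)})*B.
Answer: \cosh{\left(1 \right)} - \sinh{\left(1 \right)} e_{2} e_{3}


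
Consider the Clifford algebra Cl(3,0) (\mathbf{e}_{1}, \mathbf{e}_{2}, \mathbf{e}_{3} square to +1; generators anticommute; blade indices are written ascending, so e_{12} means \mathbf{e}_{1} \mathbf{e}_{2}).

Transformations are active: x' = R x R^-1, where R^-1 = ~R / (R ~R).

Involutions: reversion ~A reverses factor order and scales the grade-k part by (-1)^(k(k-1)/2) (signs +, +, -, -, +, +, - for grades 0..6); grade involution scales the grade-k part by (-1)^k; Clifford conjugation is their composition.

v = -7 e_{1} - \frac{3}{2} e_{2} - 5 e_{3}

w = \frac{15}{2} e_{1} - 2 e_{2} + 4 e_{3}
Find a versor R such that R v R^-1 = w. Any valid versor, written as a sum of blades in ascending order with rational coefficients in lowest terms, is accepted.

Reasoning: v^2 = w^2 = \frac{305}{4} since conjugation preserves the quadratic form; R = v + w = \frac{1}{2} e_{1} - \frac{7}{2} e_{2} - e_{3} is then valid when invertible, keeping its own part and reversing (v - w)/2.
Answer: \frac{1}{2} e_{1} - \frac{7}{2} e_{2} - e_{3}


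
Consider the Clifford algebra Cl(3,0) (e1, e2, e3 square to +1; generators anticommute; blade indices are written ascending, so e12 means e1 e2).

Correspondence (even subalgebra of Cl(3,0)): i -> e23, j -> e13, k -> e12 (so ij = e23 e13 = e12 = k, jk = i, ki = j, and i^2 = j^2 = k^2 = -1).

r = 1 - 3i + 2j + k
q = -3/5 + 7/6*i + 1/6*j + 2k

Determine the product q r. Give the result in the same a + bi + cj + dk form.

In blades: q = -3/5 + 2*e12 + 1/6*e13 + 7/6*e23, r = 1 + e12 + 2*e13 - 3*e23.
Distribute q over r term by term (generator squares from the signature, products reordered to ascending indices): (-3/5)*r = -3/5 - 3/5*e12 - 6/5*e13 + 9/5*e23; (2*e12)*r = -2 + 2*e12 - 6*e13 - 4*e23; (1/6*e13)*r = -1/3 + 1/2*e12 + 1/6*e13 + 1/6*e23; (7/6*e23)*r = 7/2 + 7/3*e12 - 7/6*e13 + 7/6*e23.
Sum: 17/30 + 127/30*e12 - 41/5*e13 - 13/15*e23; translating back through the correspondence:
Answer: 17/30 - 13/15*i - 41/5*j + 127/30*k


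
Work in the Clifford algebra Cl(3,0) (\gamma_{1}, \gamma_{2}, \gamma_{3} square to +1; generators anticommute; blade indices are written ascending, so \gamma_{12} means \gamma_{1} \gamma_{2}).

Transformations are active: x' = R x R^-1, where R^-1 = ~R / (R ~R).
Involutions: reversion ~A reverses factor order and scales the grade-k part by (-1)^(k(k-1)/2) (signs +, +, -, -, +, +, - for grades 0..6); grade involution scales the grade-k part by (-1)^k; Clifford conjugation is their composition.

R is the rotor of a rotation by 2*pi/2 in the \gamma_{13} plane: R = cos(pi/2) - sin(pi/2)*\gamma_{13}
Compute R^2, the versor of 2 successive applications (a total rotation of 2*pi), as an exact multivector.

Rotor phase runs at HALF the rotation angle; powers of one rotor simply add phase, so after 2 steps in \gamma_{13} the phase is 2*pi/2 = \pi and R^2 = cos(\pi) - sin(\pi)*\gamma_{13}.
cos(\pi) = -1 and sin(\pi) = 0, so R^2 = -1. The total rotation 2*pi is 1 full turn, so every vector returns to itself, yet the rotor is -1, on the OTHER sheet of the double cover (an odd number of 2*pi turns).
Answer: -1


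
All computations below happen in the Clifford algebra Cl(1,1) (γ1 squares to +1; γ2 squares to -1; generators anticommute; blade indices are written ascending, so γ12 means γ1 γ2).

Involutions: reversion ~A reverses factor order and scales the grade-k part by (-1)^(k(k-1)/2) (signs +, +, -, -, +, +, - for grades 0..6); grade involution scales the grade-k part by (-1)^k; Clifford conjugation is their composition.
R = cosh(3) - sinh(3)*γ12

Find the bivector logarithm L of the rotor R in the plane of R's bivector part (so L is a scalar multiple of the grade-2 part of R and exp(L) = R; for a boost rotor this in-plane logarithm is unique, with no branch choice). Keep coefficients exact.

The scalar part of R is cosh(3), so cosh pins the rapidity up to sign — the sign comes from the bivector part; dividing that part by sinh of the rapidity yields the plane, and the in-plane L = rapidity * plane is unique because the two sign choices cancel.
Concretely: cosh(rapidity) = cosh(3) gives rapidity = ±3, and since rapidity/sinh(rapidity) is even the sign is immaterial: L = (rapidity/sinh(rapidity)) * <R>_2 = (3/sinh(3)) * <R>_2.
Answer: -3*γ12


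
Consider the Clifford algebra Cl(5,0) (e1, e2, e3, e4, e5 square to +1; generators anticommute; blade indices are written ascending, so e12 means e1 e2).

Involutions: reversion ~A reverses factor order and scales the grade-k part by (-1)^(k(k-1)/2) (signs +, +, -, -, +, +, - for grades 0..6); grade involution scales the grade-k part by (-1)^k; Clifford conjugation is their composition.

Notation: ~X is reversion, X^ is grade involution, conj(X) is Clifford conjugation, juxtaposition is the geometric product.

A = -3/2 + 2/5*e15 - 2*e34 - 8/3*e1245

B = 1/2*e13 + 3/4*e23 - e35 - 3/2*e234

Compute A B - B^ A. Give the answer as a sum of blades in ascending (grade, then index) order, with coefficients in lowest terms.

first term: -3*e2 - 7/20*e13 + e14 - 9/8*e23 + 3/2*e24 + 17/10*e35 - 2*e45 - 4*e135 + 9/4*e234 + 8/3*e1234 + 3/10*e1235 - 2*e1345 + 4/3*e2345 + 3/5*e12345
second term: 3*e2 - 23/20*e13 - e14 - 9/8*e23 - 3/2*e24 + 13/10*e35 + 2*e45 + 4*e135 - 9/4*e234 - 8/3*e1234 + 3/10*e1235 + 2*e1345 - 4/3*e2345 - 3/5*e12345
Answer: -6*e2 + 4/5*e13 + 2*e14 + 3*e24 + 2/5*e35 - 4*e45 - 8*e135 + 9/2*e234 + 16/3*e1234 - 4*e1345 + 8/3*e2345 + 6/5*e12345


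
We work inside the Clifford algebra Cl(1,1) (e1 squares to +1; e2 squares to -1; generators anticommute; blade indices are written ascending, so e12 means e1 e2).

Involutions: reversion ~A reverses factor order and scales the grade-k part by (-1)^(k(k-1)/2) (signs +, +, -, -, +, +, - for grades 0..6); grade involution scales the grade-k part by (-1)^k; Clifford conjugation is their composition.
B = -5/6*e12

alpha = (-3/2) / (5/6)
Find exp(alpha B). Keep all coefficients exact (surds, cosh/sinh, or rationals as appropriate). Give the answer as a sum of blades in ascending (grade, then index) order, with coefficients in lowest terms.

B^2 = (-5/6)^2*(e12)^2 = 25/36*(+1) = 25/36 (a basis 2-blade squares to minus the product of its generators' squares).
B^2 = 25/36 — a positive square means the series sums to a boost: l = 5/6, alpha*l = -3/2, so exp(alpha B) = cosh(-3/2) + (sinh(-3/2)/(5/6))*B = cosh(3/2) + (-6*sinh(3/2)/5)*B.
Answer: cosh(3/2) + sinh(3/2)*e12


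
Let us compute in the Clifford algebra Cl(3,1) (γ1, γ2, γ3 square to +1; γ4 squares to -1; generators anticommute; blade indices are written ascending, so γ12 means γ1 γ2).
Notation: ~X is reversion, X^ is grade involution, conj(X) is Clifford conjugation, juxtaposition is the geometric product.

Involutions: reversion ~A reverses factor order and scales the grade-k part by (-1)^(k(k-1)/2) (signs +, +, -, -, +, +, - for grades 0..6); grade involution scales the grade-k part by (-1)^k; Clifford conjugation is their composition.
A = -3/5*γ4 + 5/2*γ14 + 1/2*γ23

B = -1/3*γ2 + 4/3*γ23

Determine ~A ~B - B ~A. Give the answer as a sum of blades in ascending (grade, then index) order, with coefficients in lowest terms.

first term: -2/3 - 1/6*γ3 - 1/5*γ24 - 5/6*γ124 + 4/5*γ234 + 10/3*γ1234
second term: 2/3 + 1/6*γ3 + 1/5*γ24 - 5/6*γ124 - 4/5*γ234 - 10/3*γ1234
Answer: -4/3 - 1/3*γ3 - 2/5*γ24 + 8/5*γ234 + 20/3*γ1234


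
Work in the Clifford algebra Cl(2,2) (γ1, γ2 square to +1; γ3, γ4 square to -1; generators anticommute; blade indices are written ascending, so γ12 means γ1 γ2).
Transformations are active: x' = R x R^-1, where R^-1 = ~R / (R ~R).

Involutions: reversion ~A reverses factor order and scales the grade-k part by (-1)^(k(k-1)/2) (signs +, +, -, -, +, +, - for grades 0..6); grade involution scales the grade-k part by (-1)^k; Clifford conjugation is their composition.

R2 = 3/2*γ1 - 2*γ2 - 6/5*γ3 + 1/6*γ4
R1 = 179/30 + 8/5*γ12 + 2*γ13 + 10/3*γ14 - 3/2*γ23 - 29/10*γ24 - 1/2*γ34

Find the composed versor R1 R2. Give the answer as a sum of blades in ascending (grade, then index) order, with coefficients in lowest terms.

Distribute over the terms of R2 (each basis-blade product reordered to ascending indices, repeated generators contracted through their squares):
R1 (3/2*γ1) = 179/20*γ1 - 12/5*γ2 - 3*γ3 - 5*γ4 - 9/4*γ123 - 87/20*γ124 - 3/4*γ134
R1 (-2*γ2) = -16/5*γ1 - 179/15*γ2 - 3*γ3 - 29/5*γ4 + 4*γ123 + 20/3*γ124 + γ234
R1 (-6/5*γ3) = 12/5*γ1 - 9/5*γ2 - 179/25*γ3 + 3/5*γ4 - 48/25*γ123 + 4*γ134 - 87/25*γ234
R1 (1/6*γ4) = -5/9*γ1 + 29/60*γ2 + 1/12*γ3 + 179/180*γ4 + 4/15*γ124 + 1/3*γ134 - 1/4*γ234
Summing the partial products and collecting blades:
Answer: 1367/180*γ1 - 313/20*γ2 - 3923/300*γ3 - 1657/180*γ4 - 17/100*γ123 + 31/12*γ124 + 43/12*γ134 - 273/100*γ234


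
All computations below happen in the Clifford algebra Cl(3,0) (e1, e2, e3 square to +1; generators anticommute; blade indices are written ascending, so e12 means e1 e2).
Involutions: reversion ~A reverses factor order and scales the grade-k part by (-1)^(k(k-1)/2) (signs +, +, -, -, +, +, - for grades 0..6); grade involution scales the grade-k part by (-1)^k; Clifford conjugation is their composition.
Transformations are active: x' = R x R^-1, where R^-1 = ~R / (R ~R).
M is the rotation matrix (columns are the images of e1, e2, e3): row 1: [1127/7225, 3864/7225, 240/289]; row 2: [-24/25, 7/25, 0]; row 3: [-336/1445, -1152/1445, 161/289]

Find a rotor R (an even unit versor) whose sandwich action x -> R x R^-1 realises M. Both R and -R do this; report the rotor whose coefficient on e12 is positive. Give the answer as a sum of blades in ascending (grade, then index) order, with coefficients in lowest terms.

Method: write R = a + b12*e12 + b13*e13 + b23*e23 with a^2 + b12^2 + b13^2 + b23^2 = 1 (so R^-1 = ~R). Expanding the columns R e_j ~R gives tr M = 4a^2 - 1 and, from the antisymmetric part, M21 - M12 = -4a*b12, M13 - M31 = 4a*b13, M32 - M23 = -4a*b23.
Here tr M = 287/289, so a^2 = (1 + tr M)/4 = 144/289 and a = ±12/17. Taking a = 12/17: M21 - M12 = -432/289, M13 - M31 = 1536/1445, M32 - M23 = -1152/1445, giving b12 = 9/17, b13 = 32/85, b23 = 24/85, i.e. R = 12/17 + 9/17*e12 + 32/85*e13 + 24/85*e23.
Its e12 coefficient is already positive.
Answer: 12/17 + 9/17*e12 + 32/85*e13 + 24/85*e23. Key observation: the double cover Spin(3) -> SO(3) sends R and -R to the same matrix (trace 287/289 here), so the stated sign of the e12 coefficient is what selects one sheet.


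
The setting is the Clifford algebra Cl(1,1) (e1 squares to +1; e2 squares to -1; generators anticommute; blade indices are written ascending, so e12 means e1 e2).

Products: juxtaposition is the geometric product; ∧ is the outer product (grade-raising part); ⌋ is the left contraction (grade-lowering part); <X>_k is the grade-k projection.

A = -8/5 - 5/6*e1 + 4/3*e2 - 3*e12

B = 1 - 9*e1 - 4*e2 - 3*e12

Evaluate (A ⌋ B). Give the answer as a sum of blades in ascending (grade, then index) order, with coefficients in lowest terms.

step 1: 607/30 + 52/5*e1 + 89/10*e2 + 24/5*e12
Answer: 607/30 + 52/5*e1 + 89/10*e2 + 24/5*e12


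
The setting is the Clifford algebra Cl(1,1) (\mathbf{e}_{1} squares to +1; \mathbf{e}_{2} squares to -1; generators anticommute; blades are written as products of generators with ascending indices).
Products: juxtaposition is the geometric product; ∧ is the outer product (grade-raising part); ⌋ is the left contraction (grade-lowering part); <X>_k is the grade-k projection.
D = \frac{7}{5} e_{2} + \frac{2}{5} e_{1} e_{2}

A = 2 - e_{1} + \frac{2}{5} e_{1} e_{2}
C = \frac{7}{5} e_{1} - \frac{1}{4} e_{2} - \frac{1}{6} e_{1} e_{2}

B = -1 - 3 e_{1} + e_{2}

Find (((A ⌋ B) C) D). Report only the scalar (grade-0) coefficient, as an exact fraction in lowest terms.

step 1: 1 - 6 e_{1} + 2 e_{2}
step 2: -\frac{79}{10} + \frac{16}{15} e_{1} + \frac{3}{4} e_{2} - \frac{22}{15} e_{1} e_{2}
step 3: -\frac{491}{300} + \frac{353}{150} e_{1} - \frac{319}{30} e_{2} - \frac{5}{3} e_{1} e_{2}
Answer: -\frac{491}{300}


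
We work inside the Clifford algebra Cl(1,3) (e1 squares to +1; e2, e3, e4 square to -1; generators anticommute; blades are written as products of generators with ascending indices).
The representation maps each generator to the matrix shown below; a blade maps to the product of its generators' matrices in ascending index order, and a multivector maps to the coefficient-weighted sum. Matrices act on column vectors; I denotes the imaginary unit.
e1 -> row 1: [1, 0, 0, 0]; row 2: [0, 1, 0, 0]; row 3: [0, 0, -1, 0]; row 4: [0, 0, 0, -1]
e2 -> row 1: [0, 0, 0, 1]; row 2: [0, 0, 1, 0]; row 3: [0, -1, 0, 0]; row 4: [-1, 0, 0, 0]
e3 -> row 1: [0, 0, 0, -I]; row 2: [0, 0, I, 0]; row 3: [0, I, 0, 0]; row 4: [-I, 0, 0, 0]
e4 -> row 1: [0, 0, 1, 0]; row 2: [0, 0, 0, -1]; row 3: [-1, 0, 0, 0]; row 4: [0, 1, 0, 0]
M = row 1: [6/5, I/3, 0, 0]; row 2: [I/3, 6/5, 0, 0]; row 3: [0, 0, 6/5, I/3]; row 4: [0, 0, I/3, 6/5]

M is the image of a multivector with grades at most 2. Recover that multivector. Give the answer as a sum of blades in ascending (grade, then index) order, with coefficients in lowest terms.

Method: the blade images are trace-orthogonal — tr(rho(e_A) rho(e_B)^-1) = 4 if A = B and 0 otherwise — and rho(e_A)^-1 = (e_A)^2 * rho(e_A) with (e_A)^2 = +1 or -1, so the coefficient of e_A in the preimage is (e_A)^2 * tr(M rho(e_A))/4.
Nonzero projections over blades of grade <= 2: 1: (1)^2 = +1, tr(M 1) = 24/5, coefficient 6/5; e3 e4: (e3 e4)^2 = -1, tr(M rho(e3 e4)) = 4/3, coefficient -1/3. Every other blade of grade <= 2 projects to 0.
Answer: 6/5 - 1/3*e3 e4


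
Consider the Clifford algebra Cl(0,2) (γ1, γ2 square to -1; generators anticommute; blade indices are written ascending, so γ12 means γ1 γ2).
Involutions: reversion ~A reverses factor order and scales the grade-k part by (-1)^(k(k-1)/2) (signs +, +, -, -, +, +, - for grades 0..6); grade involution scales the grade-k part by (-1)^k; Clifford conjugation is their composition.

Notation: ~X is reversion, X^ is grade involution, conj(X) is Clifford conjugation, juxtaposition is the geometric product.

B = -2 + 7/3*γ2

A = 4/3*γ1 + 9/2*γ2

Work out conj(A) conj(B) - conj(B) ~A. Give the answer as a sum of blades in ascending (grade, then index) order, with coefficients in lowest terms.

first term: -21/2 + 8/3*γ1 + 9*γ2 + 28/9*γ12
second term: 21/2 - 8/3*γ1 - 9*γ2 + 28/9*γ12
Answer: -21 + 16/3*γ1 + 18*γ2


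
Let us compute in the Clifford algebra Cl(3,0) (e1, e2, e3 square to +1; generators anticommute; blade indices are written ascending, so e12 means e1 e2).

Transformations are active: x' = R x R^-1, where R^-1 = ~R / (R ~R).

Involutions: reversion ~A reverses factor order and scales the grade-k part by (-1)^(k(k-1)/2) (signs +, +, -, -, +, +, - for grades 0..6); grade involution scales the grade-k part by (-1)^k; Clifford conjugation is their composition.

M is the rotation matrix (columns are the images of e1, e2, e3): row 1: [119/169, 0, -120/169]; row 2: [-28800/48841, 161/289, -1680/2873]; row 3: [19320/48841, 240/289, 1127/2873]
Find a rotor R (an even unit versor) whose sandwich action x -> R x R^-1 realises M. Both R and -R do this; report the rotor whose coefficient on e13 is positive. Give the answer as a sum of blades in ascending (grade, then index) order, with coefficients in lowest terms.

Method: write R = a + b12*e12 + b13*e13 + b23*e23 with a^2 + b12^2 + b13^2 + b23^2 = 1 (so R^-1 = ~R). Expanding the columns R e_j ~R gives tr M = 4a^2 - 1 and, from the antisymmetric part, M21 - M12 = -4a*b12, M13 - M31 = 4a*b13, M32 - M23 = -4a*b23.
Here tr M = 80759/48841, so a^2 = (1 + tr M)/4 = 32400/48841 and a = ±180/221. Taking a = 180/221: M21 - M12 = -28800/48841, M13 - M31 = -54000/48841, M32 - M23 = 69120/48841, giving b12 = 40/221, b13 = -75/221, b23 = -96/221, i.e. R = 180/221 + 40/221*e12 - 75/221*e13 - 96/221*e23.
Its e13 coefficient is negative, so report the other preimage -R.
Answer: -180/221 - 40/221*e12 + 75/221*e13 + 96/221*e23. Recall the cover is two-to-one: with M of trace 80759/48841, both preimages act alike, and the stated e13 sign chooses the sheet.


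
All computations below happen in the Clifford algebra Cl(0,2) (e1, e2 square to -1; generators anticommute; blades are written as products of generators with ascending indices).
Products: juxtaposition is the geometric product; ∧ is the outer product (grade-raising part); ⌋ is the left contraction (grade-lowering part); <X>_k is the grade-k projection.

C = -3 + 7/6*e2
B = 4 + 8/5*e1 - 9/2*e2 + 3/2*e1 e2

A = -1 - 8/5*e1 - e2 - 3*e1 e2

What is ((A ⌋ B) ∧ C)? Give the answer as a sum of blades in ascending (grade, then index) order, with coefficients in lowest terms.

step 1: -36/25 - 31/10*e1 + 69/10*e2 - 3/2*e1 e2
step 2: 108/25 + 93/10*e1 - 1119/50*e2 + 53/60*e1 e2
Answer: 108/25 + 93/10*e1 - 1119/50*e2 + 53/60*e1 e2


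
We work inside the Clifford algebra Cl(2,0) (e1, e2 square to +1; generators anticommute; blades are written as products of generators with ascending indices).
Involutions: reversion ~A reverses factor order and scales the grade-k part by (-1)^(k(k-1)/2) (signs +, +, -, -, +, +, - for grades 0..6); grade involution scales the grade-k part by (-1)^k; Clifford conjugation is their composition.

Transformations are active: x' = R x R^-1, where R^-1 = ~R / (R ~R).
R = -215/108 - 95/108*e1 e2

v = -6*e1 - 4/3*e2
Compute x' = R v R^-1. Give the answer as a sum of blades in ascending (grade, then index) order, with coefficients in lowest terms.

~R = -215/108 + 95/108*e1 e2, and R ~R = 27625/5832, so R^-1 = ~R / (27625/5832).
R v = 2125/162*e1 - 425/162*e2
Answer: -196/39*e1 + 46/13*e2


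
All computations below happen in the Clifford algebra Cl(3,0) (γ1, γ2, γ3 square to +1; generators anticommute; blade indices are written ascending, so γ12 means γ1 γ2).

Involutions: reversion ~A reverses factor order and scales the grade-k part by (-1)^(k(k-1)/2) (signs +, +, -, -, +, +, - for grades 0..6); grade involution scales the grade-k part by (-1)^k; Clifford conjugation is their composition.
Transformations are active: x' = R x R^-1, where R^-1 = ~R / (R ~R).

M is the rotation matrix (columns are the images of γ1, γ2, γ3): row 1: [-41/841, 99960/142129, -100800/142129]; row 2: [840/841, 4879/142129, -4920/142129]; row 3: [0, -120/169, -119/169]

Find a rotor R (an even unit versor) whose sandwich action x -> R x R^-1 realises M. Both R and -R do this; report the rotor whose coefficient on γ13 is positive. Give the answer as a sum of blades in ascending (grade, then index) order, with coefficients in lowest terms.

Method: write R = a + b12*γ12 + b13*γ13 + b23*γ23 with a^2 + b12^2 + b13^2 + b23^2 = 1 (so R^-1 = ~R). Expanding the columns R e_j ~R gives tr M = 4a^2 - 1 and, from the antisymmetric part, M21 - M12 = -4a*b12, M13 - M31 = 4a*b13, M32 - M23 = -4a*b23.
Here tr M = -102129/142129, so a^2 = (1 + tr M)/4 = 10000/142129 and a = ±100/377. Taking a = 100/377: M21 - M12 = 42000/142129, M13 - M31 = -100800/142129, M32 - M23 = -96000/142129, giving b12 = -105/377, b13 = -252/377, b23 = 240/377, i.e. R = 100/377 - 105/377*γ12 - 252/377*γ13 + 240/377*γ23.
Its γ13 coefficient is negative, so report the other preimage -R.
Answer: -100/377 + 105/377*γ12 + 252/377*γ13 - 240/377*γ23. Key observation: the double cover Spin(3) -> SO(3) sends R and -R to the same matrix (trace -102129/142129 here), so the stated sign of the γ13 coefficient is what selects one sheet.


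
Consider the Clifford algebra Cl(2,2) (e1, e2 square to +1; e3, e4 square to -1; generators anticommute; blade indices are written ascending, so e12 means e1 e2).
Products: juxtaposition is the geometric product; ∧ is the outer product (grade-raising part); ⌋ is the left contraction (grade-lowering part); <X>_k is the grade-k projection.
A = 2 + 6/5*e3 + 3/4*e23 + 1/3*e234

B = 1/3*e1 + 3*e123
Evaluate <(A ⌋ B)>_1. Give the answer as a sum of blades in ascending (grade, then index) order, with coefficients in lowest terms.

step 1: 35/12*e1 - 18/5*e12 + 6*e123
step 2: 35/12*e1
Answer: 35/12*e1


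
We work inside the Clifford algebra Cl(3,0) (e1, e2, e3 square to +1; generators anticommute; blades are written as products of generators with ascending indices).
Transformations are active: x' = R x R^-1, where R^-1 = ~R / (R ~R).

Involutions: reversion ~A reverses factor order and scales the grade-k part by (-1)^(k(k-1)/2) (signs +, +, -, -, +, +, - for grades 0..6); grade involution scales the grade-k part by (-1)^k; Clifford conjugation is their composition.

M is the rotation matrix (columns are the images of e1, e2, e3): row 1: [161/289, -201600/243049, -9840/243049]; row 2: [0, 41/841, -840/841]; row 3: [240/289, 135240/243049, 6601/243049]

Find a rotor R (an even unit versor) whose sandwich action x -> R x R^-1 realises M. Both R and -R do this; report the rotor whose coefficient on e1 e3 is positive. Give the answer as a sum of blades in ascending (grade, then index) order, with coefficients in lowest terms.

Method: write R = a + b12*e1 e2 + b13*e1 e3 + b23*e2 e3 with a^2 + b12^2 + b13^2 + b23^2 = 1 (so R^-1 = ~R). Expanding the columns R e_j ~R gives tr M = 4a^2 - 1 and, from the antisymmetric part, M21 - M12 = -4a*b12, M13 - M31 = 4a*b13, M32 - M23 = -4a*b23.
Here tr M = 153851/243049, so a^2 = (1 + tr M)/4 = 99225/243049 and a = ±315/493. Taking a = 315/493: M21 - M12 = 201600/243049, M13 - M31 = -211680/243049, M32 - M23 = 378000/243049, giving b12 = -160/493, b13 = -168/493, b23 = -300/493, i.e. R = 315/493 - 160/493*e1 e2 - 168/493*e1 e3 - 300/493*e2 e3.
Its e1 e3 coefficient is negative, so report the other preimage -R.
Answer: -315/493 + 160/493*e1 e2 + 168/493*e1 e3 + 300/493*e2 e3. Uniqueness: Spin(3) -> SO(3) maps R and -R to the same rotation of trace 153851/243049; fixing the sign of the e1 e3 coefficient removes the ambiguity.


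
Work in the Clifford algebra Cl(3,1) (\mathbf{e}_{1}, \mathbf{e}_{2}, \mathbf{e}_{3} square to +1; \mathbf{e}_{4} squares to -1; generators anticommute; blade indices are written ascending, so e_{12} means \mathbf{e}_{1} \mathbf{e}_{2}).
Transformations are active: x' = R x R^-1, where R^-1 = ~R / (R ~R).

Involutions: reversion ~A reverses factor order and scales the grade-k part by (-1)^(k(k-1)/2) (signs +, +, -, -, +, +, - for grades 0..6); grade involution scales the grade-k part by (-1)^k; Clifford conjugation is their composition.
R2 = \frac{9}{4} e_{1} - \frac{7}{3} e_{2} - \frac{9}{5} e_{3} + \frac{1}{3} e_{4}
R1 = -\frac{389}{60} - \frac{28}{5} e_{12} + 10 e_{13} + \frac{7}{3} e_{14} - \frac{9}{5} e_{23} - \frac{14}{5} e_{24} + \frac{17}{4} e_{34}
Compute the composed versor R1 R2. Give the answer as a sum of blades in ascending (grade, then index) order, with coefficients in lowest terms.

Distribute over the terms of R2 (each basis-blade product reordered to ascending indices, repeated generators contracted through their squares):
R1 (\frac{9}{4} e_{1}) = -\frac{1167}{80} e_{1} + \frac{63}{5} e_{2} - \frac{45}{2} e_{3} - \frac{21}{4} e_{4} - \frac{81}{20} e_{123} - \frac{63}{10} e_{124} + \frac{153}{16} e_{134}
R1 (-\frac{7}{3} e_{2}) = \frac{196}{15} e_{1} + \frac{2723}{180} e_{2} - \frac{21}{5} e_{3} - \frac{98}{15} e_{4} + \frac{70}{3} e_{123} + \frac{49}{9} e_{124} - \frac{119}{12} e_{234}
R1 (-\frac{9}{5} e_{3}) = -18 e_{1} + \frac{81}{25} e_{2} + \frac{1167}{100} e_{3} + \frac{153}{20} e_{4} + \frac{252}{25} e_{123} + \frac{21}{5} e_{134} - \frac{126}{25} e_{234}
R1 (\frac{1}{3} e_{4}) = -\frac{7}{9} e_{1} + \frac{14}{15} e_{2} - \frac{17}{12} e_{3} - \frac{389}{180} e_{4} - \frac{28}{15} e_{124} + \frac{10}{3} e_{134} - \frac{3}{5} e_{234}
Summing the partial products and collecting blades:
Answer: -\frac{2923}{144} e_{1} + \frac{28711}{900} e_{2} - \frac{2467}{150} e_{3} - \frac{1133}{180} e_{4} + \frac{8809}{300} e_{123} - \frac{49}{18} e_{124} + \frac{4103}{240} e_{134} - \frac{4667}{300} e_{234}


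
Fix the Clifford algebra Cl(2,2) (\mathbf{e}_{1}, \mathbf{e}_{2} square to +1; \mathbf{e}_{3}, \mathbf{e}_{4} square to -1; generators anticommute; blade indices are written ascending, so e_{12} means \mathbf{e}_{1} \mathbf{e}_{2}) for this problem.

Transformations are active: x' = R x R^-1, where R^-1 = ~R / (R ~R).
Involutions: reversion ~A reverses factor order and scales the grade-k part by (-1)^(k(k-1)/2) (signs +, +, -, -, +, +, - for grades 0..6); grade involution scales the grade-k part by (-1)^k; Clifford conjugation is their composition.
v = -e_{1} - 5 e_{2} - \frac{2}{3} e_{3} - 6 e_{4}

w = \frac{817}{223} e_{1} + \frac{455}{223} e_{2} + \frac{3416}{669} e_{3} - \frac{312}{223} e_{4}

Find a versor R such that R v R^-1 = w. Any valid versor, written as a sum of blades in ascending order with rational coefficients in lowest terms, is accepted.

Why this works: both vectors square to -\frac{94}{9}, so q(v) = q(w) and R = v + w = \frac{594}{223} e_{1} - \frac{660}{223} e_{2} + \frac{990}{223} e_{3} - \frac{1650}{223} e_{4} carries v to w — its own direction survives, the complement (v - w)/2 flips.
Answer: \frac{594}{223} e_{1} - \frac{660}{223} e_{2} + \frac{990}{223} e_{3} - \frac{1650}{223} e_{4}


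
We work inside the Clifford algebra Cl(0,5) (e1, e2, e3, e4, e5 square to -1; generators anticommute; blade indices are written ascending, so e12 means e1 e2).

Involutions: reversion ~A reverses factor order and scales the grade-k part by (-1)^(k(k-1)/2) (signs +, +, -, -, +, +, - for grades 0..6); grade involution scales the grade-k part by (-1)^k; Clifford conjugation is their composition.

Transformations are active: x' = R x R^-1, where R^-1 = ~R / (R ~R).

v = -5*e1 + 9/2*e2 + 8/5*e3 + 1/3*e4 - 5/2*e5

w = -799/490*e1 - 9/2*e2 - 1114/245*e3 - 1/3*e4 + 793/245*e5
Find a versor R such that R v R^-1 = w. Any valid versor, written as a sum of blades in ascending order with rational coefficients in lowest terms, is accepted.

Key observation: q(v) = q(w) = -24377/450 (sandwiches preserve the norm), so R = v + w = -3249/490*e1 - 722/245*e3 + 361/490*e5 works whenever it is invertible — the component of v along it is kept and (v - w)/2 reverses, sending v to w.
Answer: -3249/490*e1 - 722/245*e3 + 361/490*e5


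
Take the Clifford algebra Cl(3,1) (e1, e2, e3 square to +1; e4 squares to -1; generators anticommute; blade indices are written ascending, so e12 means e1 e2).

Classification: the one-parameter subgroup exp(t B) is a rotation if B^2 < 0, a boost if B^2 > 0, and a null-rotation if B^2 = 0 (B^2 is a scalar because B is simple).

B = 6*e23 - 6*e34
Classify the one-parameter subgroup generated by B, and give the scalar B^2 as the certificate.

B^2 term by term: the squares give (6)^2*(e23)^2 + (-6)^2*(e34)^2 = 36*(-1) + 36*(+1) = 0 (each basis 2-blade squares to minus the product of its generators' squares); cross terms between blades sharing an index anticommute and cancel. So B^2 = 0.
Answer: null-rotation, certificate B^2 = 0. The invariant at work: B^2 = 0 is unchanged by conjugation, hence its sign classifies the subgroup whatever basis B is written in.


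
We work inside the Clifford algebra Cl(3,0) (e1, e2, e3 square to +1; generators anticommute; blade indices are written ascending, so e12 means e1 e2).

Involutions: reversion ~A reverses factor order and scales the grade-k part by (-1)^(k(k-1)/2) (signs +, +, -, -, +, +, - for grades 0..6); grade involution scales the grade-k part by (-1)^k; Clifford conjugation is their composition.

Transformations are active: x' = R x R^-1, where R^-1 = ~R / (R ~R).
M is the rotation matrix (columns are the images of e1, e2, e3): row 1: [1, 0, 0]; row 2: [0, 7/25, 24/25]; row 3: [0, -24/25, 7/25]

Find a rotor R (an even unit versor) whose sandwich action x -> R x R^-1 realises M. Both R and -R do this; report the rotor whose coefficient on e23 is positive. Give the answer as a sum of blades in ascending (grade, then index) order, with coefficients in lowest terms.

Method: write R = a + b12*e12 + b13*e13 + b23*e23 with a^2 + b12^2 + b13^2 + b23^2 = 1 (so R^-1 = ~R). Expanding the columns R e_j ~R gives tr M = 4a^2 - 1 and, from the antisymmetric part, M21 - M12 = -4a*b12, M13 - M31 = 4a*b13, M32 - M23 = -4a*b23.
Here tr M = 39/25, so a^2 = (1 + tr M)/4 = 16/25 and a = ±4/5. Taking a = 4/5: M21 - M12 = 0, M13 - M31 = 0, M32 - M23 = -48/25, giving b12 = 0, b13 = 0, b23 = 3/5, i.e. R = 4/5 + 3/5*e23.
Its e23 coefficient is already positive.
Answer: 4/5 + 3/5*e23. Why the constraint matters: R and -R act identically through the sandwich — M has trace 39/25 either way — so only the sign condition on e23 picks one of the two preimages.


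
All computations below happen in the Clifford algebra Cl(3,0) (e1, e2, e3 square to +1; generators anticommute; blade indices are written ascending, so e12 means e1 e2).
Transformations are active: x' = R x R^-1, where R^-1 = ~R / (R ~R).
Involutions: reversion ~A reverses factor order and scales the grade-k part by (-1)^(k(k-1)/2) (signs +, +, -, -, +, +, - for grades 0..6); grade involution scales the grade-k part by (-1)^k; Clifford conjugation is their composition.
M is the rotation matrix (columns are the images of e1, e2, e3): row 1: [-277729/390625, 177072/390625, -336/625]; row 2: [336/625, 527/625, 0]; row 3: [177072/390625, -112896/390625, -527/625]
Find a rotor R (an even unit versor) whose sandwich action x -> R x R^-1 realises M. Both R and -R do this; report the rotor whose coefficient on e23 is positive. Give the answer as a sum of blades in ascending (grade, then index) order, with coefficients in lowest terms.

Method: write R = a + b12*e12 + b13*e13 + b23*e23 with a^2 + b12^2 + b13^2 + b23^2 = 1 (so R^-1 = ~R). Expanding the columns R e_j ~R gives tr M = 4a^2 - 1 and, from the antisymmetric part, M21 - M12 = -4a*b12, M13 - M31 = 4a*b13, M32 - M23 = -4a*b23.
Here tr M = -277729/390625, so a^2 = (1 + tr M)/4 = 28224/390625 and a = ±168/625. Taking a = 168/625: M21 - M12 = 32928/390625, M13 - M31 = -387072/390625, M32 - M23 = -112896/390625, giving b12 = -49/625, b13 = -576/625, b23 = 168/625, i.e. R = 168/625 - 49/625*e12 - 576/625*e13 + 168/625*e23.
Its e23 coefficient is already positive.
Answer: 168/625 - 49/625*e12 - 576/625*e13 + 168/625*e23. Recall the cover is two-to-one: with M of trace -277729/390625, both preimages act alike, and the stated e23 sign chooses the sheet.


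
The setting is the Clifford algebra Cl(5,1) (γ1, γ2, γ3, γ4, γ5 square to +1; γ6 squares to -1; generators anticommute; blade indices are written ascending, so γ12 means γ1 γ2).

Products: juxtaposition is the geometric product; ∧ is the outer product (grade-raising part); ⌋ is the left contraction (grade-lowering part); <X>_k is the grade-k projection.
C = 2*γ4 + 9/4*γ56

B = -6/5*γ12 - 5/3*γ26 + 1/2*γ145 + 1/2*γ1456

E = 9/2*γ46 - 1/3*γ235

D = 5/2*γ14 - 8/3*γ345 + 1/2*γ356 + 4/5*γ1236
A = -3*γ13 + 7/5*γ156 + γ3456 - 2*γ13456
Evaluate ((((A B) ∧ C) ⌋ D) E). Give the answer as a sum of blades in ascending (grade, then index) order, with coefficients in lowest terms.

step 1: -γ3 + 7/10*γ4 + 1/2*γ13 + 18/5*γ23 + γ36 - 7/10*γ46 + 7/3*γ125 - 1/2*γ136 - 42/25*γ256 + 3/2*γ345 - 5*γ1236 + 5/3*γ2345 + 3/2*γ3456 - 10/3*γ12345 + 12/5*γ23456 - 6/5*γ123456
step 2: -2*γ34 + γ134 + 36/5*γ234 - 2*γ346 - 9/4*γ356 + 63/40*γ456 - 14/3*γ1245 + γ1346 + 9/8*γ1356 + 81/10*γ2356 - 84/25*γ2456 + 10*γ12346
step 3: -9/8 - 16/3*γ5
step 4: 16/9*γ23 - 81/16*γ46 + 3/8*γ235 + 24*γ456
Answer: 16/9*γ23 - 81/16*γ46 + 3/8*γ235 + 24*γ456


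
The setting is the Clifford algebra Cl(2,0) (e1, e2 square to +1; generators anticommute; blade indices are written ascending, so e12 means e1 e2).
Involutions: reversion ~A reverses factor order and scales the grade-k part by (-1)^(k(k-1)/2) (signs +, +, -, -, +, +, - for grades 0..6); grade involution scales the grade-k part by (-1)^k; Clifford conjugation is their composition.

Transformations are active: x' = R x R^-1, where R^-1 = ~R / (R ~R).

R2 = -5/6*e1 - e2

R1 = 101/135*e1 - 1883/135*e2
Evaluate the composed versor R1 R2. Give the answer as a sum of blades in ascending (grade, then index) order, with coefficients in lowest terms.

Distribute over the terms of R1 (each basis-blade product reordered to ascending indices, repeated generators contracted through their squares):
(101/135*e1) R2 = -101/162 - 101/135*e12
(-1883/135*e2) R2 = 1883/135 - 1883/162*e12
Summing the partial products and collecting blades:
Answer: 10793/810 - 10021/810*e12


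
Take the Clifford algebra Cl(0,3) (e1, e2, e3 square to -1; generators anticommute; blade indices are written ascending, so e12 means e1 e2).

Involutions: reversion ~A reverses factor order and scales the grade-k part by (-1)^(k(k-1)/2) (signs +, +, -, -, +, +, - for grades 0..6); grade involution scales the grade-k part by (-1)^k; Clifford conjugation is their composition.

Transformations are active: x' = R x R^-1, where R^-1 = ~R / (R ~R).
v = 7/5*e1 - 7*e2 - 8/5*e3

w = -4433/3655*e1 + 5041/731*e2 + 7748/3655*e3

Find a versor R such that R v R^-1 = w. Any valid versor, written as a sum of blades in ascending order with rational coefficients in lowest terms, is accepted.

The midline construction: v and w both square to -1338/25, so reflecting in their sum 684/3655*e1 - 76/731*e2 + 380/731*e3 exchanges them.
Answer: 684/3655*e1 - 76/731*e2 + 380/731*e3


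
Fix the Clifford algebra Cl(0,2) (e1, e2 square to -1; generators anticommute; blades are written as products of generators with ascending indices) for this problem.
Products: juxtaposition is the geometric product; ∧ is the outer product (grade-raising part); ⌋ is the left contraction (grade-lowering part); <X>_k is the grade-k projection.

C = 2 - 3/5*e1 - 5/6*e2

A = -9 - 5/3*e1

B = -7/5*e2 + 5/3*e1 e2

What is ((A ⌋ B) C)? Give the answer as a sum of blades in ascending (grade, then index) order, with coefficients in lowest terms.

step 1: 692/45*e2 - 15*e1 e2
step 2: 346/27 - 25/2*e1 + 1789/45*e2 - 1558/75*e1 e2
Answer: 346/27 - 25/2*e1 + 1789/45*e2 - 1558/75*e1 e2


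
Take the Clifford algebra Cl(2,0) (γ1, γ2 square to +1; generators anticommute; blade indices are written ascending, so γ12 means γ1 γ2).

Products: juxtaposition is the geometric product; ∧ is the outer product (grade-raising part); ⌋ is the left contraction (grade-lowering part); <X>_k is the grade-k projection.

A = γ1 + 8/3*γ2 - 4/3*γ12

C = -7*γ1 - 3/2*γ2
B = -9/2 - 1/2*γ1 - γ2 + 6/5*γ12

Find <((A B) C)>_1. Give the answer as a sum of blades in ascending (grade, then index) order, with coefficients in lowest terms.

step 1: -47/30 - 191/30*γ1 - 172/15*γ2 + 19/3*γ12
step 2: 1853/30 + 22/15*γ1 + 2801/60*γ2 - 4243/60*γ12
step 3: 22/15*γ1 + 2801/60*γ2
Answer: 22/15*γ1 + 2801/60*γ2


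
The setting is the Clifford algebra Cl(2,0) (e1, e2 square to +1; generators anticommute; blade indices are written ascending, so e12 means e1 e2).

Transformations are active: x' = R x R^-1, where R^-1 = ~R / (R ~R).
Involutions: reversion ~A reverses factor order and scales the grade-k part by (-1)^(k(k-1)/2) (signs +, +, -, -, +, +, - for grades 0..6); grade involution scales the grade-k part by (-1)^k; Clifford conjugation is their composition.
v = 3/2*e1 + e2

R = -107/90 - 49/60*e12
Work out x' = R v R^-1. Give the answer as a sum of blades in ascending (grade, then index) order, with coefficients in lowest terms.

~R = -107/90 + 49/60*e12, and R ~R = 13481/6480, so R^-1 = ~R / (13481/6480).
R v = -13/5*e1 + 13/360*e2
Answer: 15261/10370*e1 - 5399/5185*e2


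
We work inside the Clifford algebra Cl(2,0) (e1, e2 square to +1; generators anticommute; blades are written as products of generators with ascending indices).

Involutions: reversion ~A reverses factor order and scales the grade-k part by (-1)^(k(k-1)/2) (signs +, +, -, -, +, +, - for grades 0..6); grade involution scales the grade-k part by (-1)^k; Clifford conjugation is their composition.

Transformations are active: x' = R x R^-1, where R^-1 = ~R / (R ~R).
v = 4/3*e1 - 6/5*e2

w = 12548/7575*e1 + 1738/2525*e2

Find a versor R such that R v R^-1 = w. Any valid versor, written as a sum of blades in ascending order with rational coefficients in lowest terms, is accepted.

Here q(v) = q(w) = 724/225; the classical choice R = v + w = 22648/7575*e1 - 1292/2525*e2 then realises v -> w under the sandwich.
Answer: 22648/7575*e1 - 1292/2525*e2


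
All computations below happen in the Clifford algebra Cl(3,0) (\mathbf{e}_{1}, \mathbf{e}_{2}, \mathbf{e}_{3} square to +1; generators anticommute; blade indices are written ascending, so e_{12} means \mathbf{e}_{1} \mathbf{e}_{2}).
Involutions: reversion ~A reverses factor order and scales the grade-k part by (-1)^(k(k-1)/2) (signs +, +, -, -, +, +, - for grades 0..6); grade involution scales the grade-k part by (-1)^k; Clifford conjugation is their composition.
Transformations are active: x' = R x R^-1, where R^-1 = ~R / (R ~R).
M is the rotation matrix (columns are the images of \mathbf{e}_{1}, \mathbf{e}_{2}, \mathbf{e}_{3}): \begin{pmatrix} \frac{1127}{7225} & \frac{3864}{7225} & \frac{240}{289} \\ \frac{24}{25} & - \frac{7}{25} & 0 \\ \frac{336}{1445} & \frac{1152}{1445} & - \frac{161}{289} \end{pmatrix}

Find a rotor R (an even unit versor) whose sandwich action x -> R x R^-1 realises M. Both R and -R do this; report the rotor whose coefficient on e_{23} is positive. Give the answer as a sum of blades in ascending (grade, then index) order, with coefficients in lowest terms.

Method: write R = a + b12*e_{12} + b13*e_{13} + b23*e_{23} with a^2 + b12^2 + b13^2 + b23^2 = 1 (so R^-1 = ~R). Expanding the columns R e_j ~R gives tr M = 4a^2 - 1 and, from the antisymmetric part, M21 - M12 = -4a*b12, M13 - M31 = 4a*b13, M32 - M23 = -4a*b23.
Here tr M = -\frac{4921}{7225}, so a^2 = (1 + tr M)/4 = \frac{576}{7225} and a = ±\frac{24}{85}. Taking a = \frac{24}{85}: M21 - M12 = \frac{3072}{7225}, M13 - M31 = \frac{864}{1445}, M32 - M23 = \frac{1152}{1445}, giving b12 = -\frac{32}{85}, b13 = \frac{9}{17}, b23 = -\frac{12}{17}, i.e. R = \frac{24}{85} - \frac{32}{85} e_{12} + \frac{9}{17} e_{13} - \frac{12}{17} e_{23}.
Its e_{23} coefficient is negative, so report the other preimage -R.
Answer: -\frac{24}{85} + \frac{32}{85} e_{12} - \frac{9}{17} e_{13} + \frac{12}{17} e_{23}. Note: both R and -R realise this M (trace -\frac{4921}{7225}); the covering map identifies them, and the e_{23}-coefficient sign is the tie-breaker.


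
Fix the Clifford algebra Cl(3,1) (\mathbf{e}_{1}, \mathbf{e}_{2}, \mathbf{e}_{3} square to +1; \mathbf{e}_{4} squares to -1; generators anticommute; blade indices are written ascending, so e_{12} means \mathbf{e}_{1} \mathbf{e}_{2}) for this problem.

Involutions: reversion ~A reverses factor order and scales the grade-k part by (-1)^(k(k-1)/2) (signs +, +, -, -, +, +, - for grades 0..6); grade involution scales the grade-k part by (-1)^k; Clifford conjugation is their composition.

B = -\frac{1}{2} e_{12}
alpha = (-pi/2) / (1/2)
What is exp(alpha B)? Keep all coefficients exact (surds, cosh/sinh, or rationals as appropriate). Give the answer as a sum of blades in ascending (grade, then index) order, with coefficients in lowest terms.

B^2 = (-\frac{1}{2})^2*(e_{12})^2 = \frac{1}{4}*(-1) = -\frac{1}{4} (a basis 2-blade squares to minus the product of its generators' squares).
B^2 = -\frac{1}{4} — circular case — the even/odd split gives cos and sin: l = \frac{1}{2}, alpha*l = - \frac{\pi}{2}, so exp(alpha B) = cos(- \frac{\pi}{2}) + (sin(- \frac{\pi}{2})/(\frac{1}{2}))*B = 0 + (-2)*B.
Answer: e_{12}
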